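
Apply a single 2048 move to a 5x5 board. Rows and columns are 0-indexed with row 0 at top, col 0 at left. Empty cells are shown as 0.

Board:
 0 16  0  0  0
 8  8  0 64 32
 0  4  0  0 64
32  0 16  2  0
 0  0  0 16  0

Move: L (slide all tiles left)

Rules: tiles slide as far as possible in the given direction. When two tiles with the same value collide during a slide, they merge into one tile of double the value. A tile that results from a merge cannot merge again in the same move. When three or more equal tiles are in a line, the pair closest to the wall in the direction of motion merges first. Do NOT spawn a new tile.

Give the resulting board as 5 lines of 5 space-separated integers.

Slide left:
row 0: [0, 16, 0, 0, 0] -> [16, 0, 0, 0, 0]
row 1: [8, 8, 0, 64, 32] -> [16, 64, 32, 0, 0]
row 2: [0, 4, 0, 0, 64] -> [4, 64, 0, 0, 0]
row 3: [32, 0, 16, 2, 0] -> [32, 16, 2, 0, 0]
row 4: [0, 0, 0, 16, 0] -> [16, 0, 0, 0, 0]

Answer: 16  0  0  0  0
16 64 32  0  0
 4 64  0  0  0
32 16  2  0  0
16  0  0  0  0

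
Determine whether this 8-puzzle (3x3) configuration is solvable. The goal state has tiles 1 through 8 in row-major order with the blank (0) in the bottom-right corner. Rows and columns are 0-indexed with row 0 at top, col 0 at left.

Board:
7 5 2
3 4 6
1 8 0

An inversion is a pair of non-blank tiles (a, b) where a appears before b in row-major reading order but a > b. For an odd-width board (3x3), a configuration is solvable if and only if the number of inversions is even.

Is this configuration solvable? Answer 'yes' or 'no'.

Answer: yes

Derivation:
Inversions (pairs i<j in row-major order where tile[i] > tile[j] > 0): 14
14 is even, so the puzzle is solvable.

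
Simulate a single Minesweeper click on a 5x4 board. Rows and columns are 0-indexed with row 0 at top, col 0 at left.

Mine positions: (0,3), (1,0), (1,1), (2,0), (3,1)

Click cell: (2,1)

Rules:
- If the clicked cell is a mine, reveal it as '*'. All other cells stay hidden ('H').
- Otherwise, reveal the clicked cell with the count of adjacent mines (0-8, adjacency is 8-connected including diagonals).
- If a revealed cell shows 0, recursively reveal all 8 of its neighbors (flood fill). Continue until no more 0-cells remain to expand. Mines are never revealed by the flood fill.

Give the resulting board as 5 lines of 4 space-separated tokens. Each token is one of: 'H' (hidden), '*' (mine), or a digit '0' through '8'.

H H H H
H H H H
H 4 H H
H H H H
H H H H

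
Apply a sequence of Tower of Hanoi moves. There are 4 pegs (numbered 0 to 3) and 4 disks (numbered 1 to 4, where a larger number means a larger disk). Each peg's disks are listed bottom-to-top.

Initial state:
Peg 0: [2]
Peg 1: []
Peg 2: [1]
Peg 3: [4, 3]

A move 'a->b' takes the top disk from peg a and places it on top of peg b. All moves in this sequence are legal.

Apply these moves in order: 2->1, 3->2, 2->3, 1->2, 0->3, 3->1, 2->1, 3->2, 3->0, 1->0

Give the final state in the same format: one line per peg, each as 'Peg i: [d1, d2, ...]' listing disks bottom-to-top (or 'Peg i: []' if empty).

After move 1 (2->1):
Peg 0: [2]
Peg 1: [1]
Peg 2: []
Peg 3: [4, 3]

After move 2 (3->2):
Peg 0: [2]
Peg 1: [1]
Peg 2: [3]
Peg 3: [4]

After move 3 (2->3):
Peg 0: [2]
Peg 1: [1]
Peg 2: []
Peg 3: [4, 3]

After move 4 (1->2):
Peg 0: [2]
Peg 1: []
Peg 2: [1]
Peg 3: [4, 3]

After move 5 (0->3):
Peg 0: []
Peg 1: []
Peg 2: [1]
Peg 3: [4, 3, 2]

After move 6 (3->1):
Peg 0: []
Peg 1: [2]
Peg 2: [1]
Peg 3: [4, 3]

After move 7 (2->1):
Peg 0: []
Peg 1: [2, 1]
Peg 2: []
Peg 3: [4, 3]

After move 8 (3->2):
Peg 0: []
Peg 1: [2, 1]
Peg 2: [3]
Peg 3: [4]

After move 9 (3->0):
Peg 0: [4]
Peg 1: [2, 1]
Peg 2: [3]
Peg 3: []

After move 10 (1->0):
Peg 0: [4, 1]
Peg 1: [2]
Peg 2: [3]
Peg 3: []

Answer: Peg 0: [4, 1]
Peg 1: [2]
Peg 2: [3]
Peg 3: []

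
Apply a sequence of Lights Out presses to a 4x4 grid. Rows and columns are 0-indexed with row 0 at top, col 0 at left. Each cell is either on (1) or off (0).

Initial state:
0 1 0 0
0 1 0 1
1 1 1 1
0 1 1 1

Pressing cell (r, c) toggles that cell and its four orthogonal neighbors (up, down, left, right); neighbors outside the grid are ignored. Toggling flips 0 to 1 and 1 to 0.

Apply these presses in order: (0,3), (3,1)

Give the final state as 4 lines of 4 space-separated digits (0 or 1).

After press 1 at (0,3):
0 1 1 1
0 1 0 0
1 1 1 1
0 1 1 1

After press 2 at (3,1):
0 1 1 1
0 1 0 0
1 0 1 1
1 0 0 1

Answer: 0 1 1 1
0 1 0 0
1 0 1 1
1 0 0 1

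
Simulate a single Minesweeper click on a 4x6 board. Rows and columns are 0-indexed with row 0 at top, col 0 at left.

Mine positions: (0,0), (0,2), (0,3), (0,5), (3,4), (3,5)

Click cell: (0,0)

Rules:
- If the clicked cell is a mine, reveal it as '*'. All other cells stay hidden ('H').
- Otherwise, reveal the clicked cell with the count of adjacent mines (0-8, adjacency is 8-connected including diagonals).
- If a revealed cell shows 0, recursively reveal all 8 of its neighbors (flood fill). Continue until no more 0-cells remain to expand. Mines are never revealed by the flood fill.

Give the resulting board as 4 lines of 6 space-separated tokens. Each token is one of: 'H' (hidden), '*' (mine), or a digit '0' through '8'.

* H H H H H
H H H H H H
H H H H H H
H H H H H H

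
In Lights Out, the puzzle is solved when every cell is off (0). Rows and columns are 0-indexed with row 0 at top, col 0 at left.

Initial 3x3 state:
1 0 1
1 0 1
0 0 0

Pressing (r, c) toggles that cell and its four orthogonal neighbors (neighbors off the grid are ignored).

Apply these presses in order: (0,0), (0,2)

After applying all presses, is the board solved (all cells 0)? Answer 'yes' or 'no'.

After press 1 at (0,0):
0 1 1
0 0 1
0 0 0

After press 2 at (0,2):
0 0 0
0 0 0
0 0 0

Lights still on: 0

Answer: yes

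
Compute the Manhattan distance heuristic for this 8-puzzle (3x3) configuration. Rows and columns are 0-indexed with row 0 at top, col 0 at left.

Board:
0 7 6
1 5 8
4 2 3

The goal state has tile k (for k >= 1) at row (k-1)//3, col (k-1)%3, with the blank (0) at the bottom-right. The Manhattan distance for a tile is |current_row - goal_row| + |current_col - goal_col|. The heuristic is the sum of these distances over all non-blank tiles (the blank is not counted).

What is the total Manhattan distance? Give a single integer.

Tile 7: at (0,1), goal (2,0), distance |0-2|+|1-0| = 3
Tile 6: at (0,2), goal (1,2), distance |0-1|+|2-2| = 1
Tile 1: at (1,0), goal (0,0), distance |1-0|+|0-0| = 1
Tile 5: at (1,1), goal (1,1), distance |1-1|+|1-1| = 0
Tile 8: at (1,2), goal (2,1), distance |1-2|+|2-1| = 2
Tile 4: at (2,0), goal (1,0), distance |2-1|+|0-0| = 1
Tile 2: at (2,1), goal (0,1), distance |2-0|+|1-1| = 2
Tile 3: at (2,2), goal (0,2), distance |2-0|+|2-2| = 2
Sum: 3 + 1 + 1 + 0 + 2 + 1 + 2 + 2 = 12

Answer: 12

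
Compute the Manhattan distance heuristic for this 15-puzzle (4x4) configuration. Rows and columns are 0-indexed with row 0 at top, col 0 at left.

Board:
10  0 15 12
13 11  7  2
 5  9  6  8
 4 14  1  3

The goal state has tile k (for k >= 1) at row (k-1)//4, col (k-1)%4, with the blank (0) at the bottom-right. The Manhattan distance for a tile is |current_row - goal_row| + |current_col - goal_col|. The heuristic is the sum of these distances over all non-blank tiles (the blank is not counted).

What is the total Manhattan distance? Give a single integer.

Tile 10: at (0,0), goal (2,1), distance |0-2|+|0-1| = 3
Tile 15: at (0,2), goal (3,2), distance |0-3|+|2-2| = 3
Tile 12: at (0,3), goal (2,3), distance |0-2|+|3-3| = 2
Tile 13: at (1,0), goal (3,0), distance |1-3|+|0-0| = 2
Tile 11: at (1,1), goal (2,2), distance |1-2|+|1-2| = 2
Tile 7: at (1,2), goal (1,2), distance |1-1|+|2-2| = 0
Tile 2: at (1,3), goal (0,1), distance |1-0|+|3-1| = 3
Tile 5: at (2,0), goal (1,0), distance |2-1|+|0-0| = 1
Tile 9: at (2,1), goal (2,0), distance |2-2|+|1-0| = 1
Tile 6: at (2,2), goal (1,1), distance |2-1|+|2-1| = 2
Tile 8: at (2,3), goal (1,3), distance |2-1|+|3-3| = 1
Tile 4: at (3,0), goal (0,3), distance |3-0|+|0-3| = 6
Tile 14: at (3,1), goal (3,1), distance |3-3|+|1-1| = 0
Tile 1: at (3,2), goal (0,0), distance |3-0|+|2-0| = 5
Tile 3: at (3,3), goal (0,2), distance |3-0|+|3-2| = 4
Sum: 3 + 3 + 2 + 2 + 2 + 0 + 3 + 1 + 1 + 2 + 1 + 6 + 0 + 5 + 4 = 35

Answer: 35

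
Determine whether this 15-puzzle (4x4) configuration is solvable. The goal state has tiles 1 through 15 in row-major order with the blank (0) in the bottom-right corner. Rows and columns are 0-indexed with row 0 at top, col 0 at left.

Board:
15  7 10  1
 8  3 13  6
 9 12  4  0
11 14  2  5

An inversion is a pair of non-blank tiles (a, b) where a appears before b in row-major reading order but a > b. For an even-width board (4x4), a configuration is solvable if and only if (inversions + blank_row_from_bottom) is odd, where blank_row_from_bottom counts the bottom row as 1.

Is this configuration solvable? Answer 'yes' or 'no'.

Answer: no

Derivation:
Inversions: 56
Blank is in row 2 (0-indexed from top), which is row 2 counting from the bottom (bottom = 1).
56 + 2 = 58, which is even, so the puzzle is not solvable.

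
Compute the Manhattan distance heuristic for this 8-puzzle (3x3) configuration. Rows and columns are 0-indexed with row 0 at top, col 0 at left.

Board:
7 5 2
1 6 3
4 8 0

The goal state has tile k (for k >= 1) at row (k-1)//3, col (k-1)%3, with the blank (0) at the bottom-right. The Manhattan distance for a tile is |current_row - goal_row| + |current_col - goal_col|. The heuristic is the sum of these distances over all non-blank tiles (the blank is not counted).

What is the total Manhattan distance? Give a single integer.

Tile 7: at (0,0), goal (2,0), distance |0-2|+|0-0| = 2
Tile 5: at (0,1), goal (1,1), distance |0-1|+|1-1| = 1
Tile 2: at (0,2), goal (0,1), distance |0-0|+|2-1| = 1
Tile 1: at (1,0), goal (0,0), distance |1-0|+|0-0| = 1
Tile 6: at (1,1), goal (1,2), distance |1-1|+|1-2| = 1
Tile 3: at (1,2), goal (0,2), distance |1-0|+|2-2| = 1
Tile 4: at (2,0), goal (1,0), distance |2-1|+|0-0| = 1
Tile 8: at (2,1), goal (2,1), distance |2-2|+|1-1| = 0
Sum: 2 + 1 + 1 + 1 + 1 + 1 + 1 + 0 = 8

Answer: 8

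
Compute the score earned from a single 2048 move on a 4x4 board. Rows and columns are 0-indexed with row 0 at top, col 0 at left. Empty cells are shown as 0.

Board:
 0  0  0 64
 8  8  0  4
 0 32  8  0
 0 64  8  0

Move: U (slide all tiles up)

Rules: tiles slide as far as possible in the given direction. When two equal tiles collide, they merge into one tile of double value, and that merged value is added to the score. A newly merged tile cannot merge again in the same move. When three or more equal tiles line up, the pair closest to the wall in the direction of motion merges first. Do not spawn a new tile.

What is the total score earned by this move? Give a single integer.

Answer: 16

Derivation:
Slide up:
col 0: [0, 8, 0, 0] -> [8, 0, 0, 0]  score +0 (running 0)
col 1: [0, 8, 32, 64] -> [8, 32, 64, 0]  score +0 (running 0)
col 2: [0, 0, 8, 8] -> [16, 0, 0, 0]  score +16 (running 16)
col 3: [64, 4, 0, 0] -> [64, 4, 0, 0]  score +0 (running 16)
Board after move:
 8  8 16 64
 0 32  0  4
 0 64  0  0
 0  0  0  0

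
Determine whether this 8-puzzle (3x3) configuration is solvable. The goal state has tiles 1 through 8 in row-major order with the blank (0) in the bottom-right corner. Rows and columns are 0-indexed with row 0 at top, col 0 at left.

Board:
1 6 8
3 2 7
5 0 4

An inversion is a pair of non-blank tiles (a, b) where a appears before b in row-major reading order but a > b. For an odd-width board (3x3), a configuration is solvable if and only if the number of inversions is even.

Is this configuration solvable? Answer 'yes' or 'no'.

Inversions (pairs i<j in row-major order where tile[i] > tile[j] > 0): 13
13 is odd, so the puzzle is not solvable.

Answer: no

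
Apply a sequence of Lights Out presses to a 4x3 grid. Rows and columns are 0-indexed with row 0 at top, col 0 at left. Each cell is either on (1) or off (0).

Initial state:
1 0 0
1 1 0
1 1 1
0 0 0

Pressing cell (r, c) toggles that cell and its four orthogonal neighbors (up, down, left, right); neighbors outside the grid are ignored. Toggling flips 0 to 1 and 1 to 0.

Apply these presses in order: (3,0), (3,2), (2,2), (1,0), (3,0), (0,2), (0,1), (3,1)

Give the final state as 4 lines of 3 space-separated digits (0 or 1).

Answer: 1 0 0
0 1 0
0 1 1
1 0 1

Derivation:
After press 1 at (3,0):
1 0 0
1 1 0
0 1 1
1 1 0

After press 2 at (3,2):
1 0 0
1 1 0
0 1 0
1 0 1

After press 3 at (2,2):
1 0 0
1 1 1
0 0 1
1 0 0

After press 4 at (1,0):
0 0 0
0 0 1
1 0 1
1 0 0

After press 5 at (3,0):
0 0 0
0 0 1
0 0 1
0 1 0

After press 6 at (0,2):
0 1 1
0 0 0
0 0 1
0 1 0

After press 7 at (0,1):
1 0 0
0 1 0
0 0 1
0 1 0

After press 8 at (3,1):
1 0 0
0 1 0
0 1 1
1 0 1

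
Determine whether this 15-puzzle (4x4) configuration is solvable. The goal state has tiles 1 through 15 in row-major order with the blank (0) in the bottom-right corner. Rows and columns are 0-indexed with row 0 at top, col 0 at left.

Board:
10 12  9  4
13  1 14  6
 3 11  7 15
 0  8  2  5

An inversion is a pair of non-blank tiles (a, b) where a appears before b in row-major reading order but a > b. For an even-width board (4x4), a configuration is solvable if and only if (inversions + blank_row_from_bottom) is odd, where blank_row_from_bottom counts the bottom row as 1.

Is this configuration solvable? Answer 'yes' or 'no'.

Answer: yes

Derivation:
Inversions: 60
Blank is in row 3 (0-indexed from top), which is row 1 counting from the bottom (bottom = 1).
60 + 1 = 61, which is odd, so the puzzle is solvable.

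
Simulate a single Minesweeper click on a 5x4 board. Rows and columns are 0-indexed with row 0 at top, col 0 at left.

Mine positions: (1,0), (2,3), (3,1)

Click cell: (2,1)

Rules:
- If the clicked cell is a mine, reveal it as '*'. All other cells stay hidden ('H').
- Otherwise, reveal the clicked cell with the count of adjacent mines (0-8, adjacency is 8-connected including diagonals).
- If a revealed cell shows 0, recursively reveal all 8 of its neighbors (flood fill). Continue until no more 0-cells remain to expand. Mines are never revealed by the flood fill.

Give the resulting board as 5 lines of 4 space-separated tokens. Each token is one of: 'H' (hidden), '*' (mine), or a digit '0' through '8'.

H H H H
H H H H
H 2 H H
H H H H
H H H H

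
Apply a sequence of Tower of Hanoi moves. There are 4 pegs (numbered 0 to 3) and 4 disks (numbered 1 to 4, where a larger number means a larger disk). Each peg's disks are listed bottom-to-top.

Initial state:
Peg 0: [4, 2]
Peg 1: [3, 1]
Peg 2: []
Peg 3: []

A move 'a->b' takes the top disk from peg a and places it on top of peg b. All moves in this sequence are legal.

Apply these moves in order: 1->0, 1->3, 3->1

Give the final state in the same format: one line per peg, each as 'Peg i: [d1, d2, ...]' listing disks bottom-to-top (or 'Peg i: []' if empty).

After move 1 (1->0):
Peg 0: [4, 2, 1]
Peg 1: [3]
Peg 2: []
Peg 3: []

After move 2 (1->3):
Peg 0: [4, 2, 1]
Peg 1: []
Peg 2: []
Peg 3: [3]

After move 3 (3->1):
Peg 0: [4, 2, 1]
Peg 1: [3]
Peg 2: []
Peg 3: []

Answer: Peg 0: [4, 2, 1]
Peg 1: [3]
Peg 2: []
Peg 3: []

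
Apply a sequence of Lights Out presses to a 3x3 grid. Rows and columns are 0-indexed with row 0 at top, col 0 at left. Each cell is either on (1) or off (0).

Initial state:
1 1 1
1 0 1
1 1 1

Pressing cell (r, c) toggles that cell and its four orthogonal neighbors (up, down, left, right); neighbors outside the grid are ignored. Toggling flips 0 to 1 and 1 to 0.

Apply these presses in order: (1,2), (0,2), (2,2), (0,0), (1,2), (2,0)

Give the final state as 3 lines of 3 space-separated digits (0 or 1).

Answer: 0 1 0
1 0 1
0 1 0

Derivation:
After press 1 at (1,2):
1 1 0
1 1 0
1 1 0

After press 2 at (0,2):
1 0 1
1 1 1
1 1 0

After press 3 at (2,2):
1 0 1
1 1 0
1 0 1

After press 4 at (0,0):
0 1 1
0 1 0
1 0 1

After press 5 at (1,2):
0 1 0
0 0 1
1 0 0

After press 6 at (2,0):
0 1 0
1 0 1
0 1 0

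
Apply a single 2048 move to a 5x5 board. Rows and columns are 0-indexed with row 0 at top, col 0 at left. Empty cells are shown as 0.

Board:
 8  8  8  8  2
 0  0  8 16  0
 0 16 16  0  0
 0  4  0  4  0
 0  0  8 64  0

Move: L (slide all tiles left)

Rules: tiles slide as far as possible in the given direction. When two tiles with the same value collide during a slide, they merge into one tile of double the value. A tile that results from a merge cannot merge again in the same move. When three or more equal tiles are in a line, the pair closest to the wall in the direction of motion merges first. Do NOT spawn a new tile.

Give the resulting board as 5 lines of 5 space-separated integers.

Slide left:
row 0: [8, 8, 8, 8, 2] -> [16, 16, 2, 0, 0]
row 1: [0, 0, 8, 16, 0] -> [8, 16, 0, 0, 0]
row 2: [0, 16, 16, 0, 0] -> [32, 0, 0, 0, 0]
row 3: [0, 4, 0, 4, 0] -> [8, 0, 0, 0, 0]
row 4: [0, 0, 8, 64, 0] -> [8, 64, 0, 0, 0]

Answer: 16 16  2  0  0
 8 16  0  0  0
32  0  0  0  0
 8  0  0  0  0
 8 64  0  0  0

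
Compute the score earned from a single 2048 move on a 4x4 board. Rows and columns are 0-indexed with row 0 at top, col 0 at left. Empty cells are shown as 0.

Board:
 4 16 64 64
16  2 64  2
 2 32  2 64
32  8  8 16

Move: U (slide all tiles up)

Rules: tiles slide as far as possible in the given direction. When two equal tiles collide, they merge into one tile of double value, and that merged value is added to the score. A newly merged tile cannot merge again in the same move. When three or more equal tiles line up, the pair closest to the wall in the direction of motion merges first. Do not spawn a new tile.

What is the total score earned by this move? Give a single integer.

Slide up:
col 0: [4, 16, 2, 32] -> [4, 16, 2, 32]  score +0 (running 0)
col 1: [16, 2, 32, 8] -> [16, 2, 32, 8]  score +0 (running 0)
col 2: [64, 64, 2, 8] -> [128, 2, 8, 0]  score +128 (running 128)
col 3: [64, 2, 64, 16] -> [64, 2, 64, 16]  score +0 (running 128)
Board after move:
  4  16 128  64
 16   2   2   2
  2  32   8  64
 32   8   0  16

Answer: 128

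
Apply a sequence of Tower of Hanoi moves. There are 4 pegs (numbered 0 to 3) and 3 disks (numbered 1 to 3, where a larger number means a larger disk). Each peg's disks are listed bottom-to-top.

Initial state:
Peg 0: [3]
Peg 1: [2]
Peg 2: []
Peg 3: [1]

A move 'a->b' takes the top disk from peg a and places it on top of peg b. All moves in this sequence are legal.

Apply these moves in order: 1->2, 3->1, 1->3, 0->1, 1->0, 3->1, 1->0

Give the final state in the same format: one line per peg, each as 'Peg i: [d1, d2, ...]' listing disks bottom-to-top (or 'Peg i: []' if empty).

Answer: Peg 0: [3, 1]
Peg 1: []
Peg 2: [2]
Peg 3: []

Derivation:
After move 1 (1->2):
Peg 0: [3]
Peg 1: []
Peg 2: [2]
Peg 3: [1]

After move 2 (3->1):
Peg 0: [3]
Peg 1: [1]
Peg 2: [2]
Peg 3: []

After move 3 (1->3):
Peg 0: [3]
Peg 1: []
Peg 2: [2]
Peg 3: [1]

After move 4 (0->1):
Peg 0: []
Peg 1: [3]
Peg 2: [2]
Peg 3: [1]

After move 5 (1->0):
Peg 0: [3]
Peg 1: []
Peg 2: [2]
Peg 3: [1]

After move 6 (3->1):
Peg 0: [3]
Peg 1: [1]
Peg 2: [2]
Peg 3: []

After move 7 (1->0):
Peg 0: [3, 1]
Peg 1: []
Peg 2: [2]
Peg 3: []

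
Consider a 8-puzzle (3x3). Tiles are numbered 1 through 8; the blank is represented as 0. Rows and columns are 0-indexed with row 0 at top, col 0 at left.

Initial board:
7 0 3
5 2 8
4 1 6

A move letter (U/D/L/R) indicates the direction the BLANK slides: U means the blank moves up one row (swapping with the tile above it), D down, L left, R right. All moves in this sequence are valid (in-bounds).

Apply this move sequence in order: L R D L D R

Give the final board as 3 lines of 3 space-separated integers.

Answer: 7 2 3
4 5 8
1 0 6

Derivation:
After move 1 (L):
0 7 3
5 2 8
4 1 6

After move 2 (R):
7 0 3
5 2 8
4 1 6

After move 3 (D):
7 2 3
5 0 8
4 1 6

After move 4 (L):
7 2 3
0 5 8
4 1 6

After move 5 (D):
7 2 3
4 5 8
0 1 6

After move 6 (R):
7 2 3
4 5 8
1 0 6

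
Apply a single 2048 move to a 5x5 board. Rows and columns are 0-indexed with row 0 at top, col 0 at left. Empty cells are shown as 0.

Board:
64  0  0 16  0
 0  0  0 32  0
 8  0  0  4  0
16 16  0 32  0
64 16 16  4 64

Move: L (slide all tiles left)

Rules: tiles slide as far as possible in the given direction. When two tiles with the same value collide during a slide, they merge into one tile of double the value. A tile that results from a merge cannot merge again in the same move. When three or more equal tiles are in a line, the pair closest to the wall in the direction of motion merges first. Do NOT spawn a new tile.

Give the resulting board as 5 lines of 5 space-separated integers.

Answer: 64 16  0  0  0
32  0  0  0  0
 8  4  0  0  0
32 32  0  0  0
64 32  4 64  0

Derivation:
Slide left:
row 0: [64, 0, 0, 16, 0] -> [64, 16, 0, 0, 0]
row 1: [0, 0, 0, 32, 0] -> [32, 0, 0, 0, 0]
row 2: [8, 0, 0, 4, 0] -> [8, 4, 0, 0, 0]
row 3: [16, 16, 0, 32, 0] -> [32, 32, 0, 0, 0]
row 4: [64, 16, 16, 4, 64] -> [64, 32, 4, 64, 0]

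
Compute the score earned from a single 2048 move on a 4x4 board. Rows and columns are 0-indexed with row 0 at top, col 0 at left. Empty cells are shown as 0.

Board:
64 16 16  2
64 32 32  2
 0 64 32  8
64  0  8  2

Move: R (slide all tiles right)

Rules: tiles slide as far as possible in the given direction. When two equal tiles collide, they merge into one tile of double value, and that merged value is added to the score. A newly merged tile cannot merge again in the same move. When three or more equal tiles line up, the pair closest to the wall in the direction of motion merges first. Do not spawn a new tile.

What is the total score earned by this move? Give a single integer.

Slide right:
row 0: [64, 16, 16, 2] -> [0, 64, 32, 2]  score +32 (running 32)
row 1: [64, 32, 32, 2] -> [0, 64, 64, 2]  score +64 (running 96)
row 2: [0, 64, 32, 8] -> [0, 64, 32, 8]  score +0 (running 96)
row 3: [64, 0, 8, 2] -> [0, 64, 8, 2]  score +0 (running 96)
Board after move:
 0 64 32  2
 0 64 64  2
 0 64 32  8
 0 64  8  2

Answer: 96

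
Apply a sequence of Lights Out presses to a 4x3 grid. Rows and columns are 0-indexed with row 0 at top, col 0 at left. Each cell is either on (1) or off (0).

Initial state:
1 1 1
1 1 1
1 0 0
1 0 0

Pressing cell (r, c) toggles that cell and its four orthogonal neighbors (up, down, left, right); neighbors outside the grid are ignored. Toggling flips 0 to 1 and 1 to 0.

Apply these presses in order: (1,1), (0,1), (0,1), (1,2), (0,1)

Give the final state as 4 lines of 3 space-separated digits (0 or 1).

Answer: 0 1 1
0 0 1
1 1 1
1 0 0

Derivation:
After press 1 at (1,1):
1 0 1
0 0 0
1 1 0
1 0 0

After press 2 at (0,1):
0 1 0
0 1 0
1 1 0
1 0 0

After press 3 at (0,1):
1 0 1
0 0 0
1 1 0
1 0 0

After press 4 at (1,2):
1 0 0
0 1 1
1 1 1
1 0 0

After press 5 at (0,1):
0 1 1
0 0 1
1 1 1
1 0 0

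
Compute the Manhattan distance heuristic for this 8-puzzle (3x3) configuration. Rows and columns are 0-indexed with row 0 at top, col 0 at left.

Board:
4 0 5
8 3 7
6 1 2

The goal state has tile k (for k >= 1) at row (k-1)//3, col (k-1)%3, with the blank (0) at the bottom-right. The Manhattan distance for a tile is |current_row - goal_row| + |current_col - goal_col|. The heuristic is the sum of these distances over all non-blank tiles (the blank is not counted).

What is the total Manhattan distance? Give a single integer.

Tile 4: (0,0)->(1,0) = 1
Tile 5: (0,2)->(1,1) = 2
Tile 8: (1,0)->(2,1) = 2
Tile 3: (1,1)->(0,2) = 2
Tile 7: (1,2)->(2,0) = 3
Tile 6: (2,0)->(1,2) = 3
Tile 1: (2,1)->(0,0) = 3
Tile 2: (2,2)->(0,1) = 3
Sum: 1 + 2 + 2 + 2 + 3 + 3 + 3 + 3 = 19

Answer: 19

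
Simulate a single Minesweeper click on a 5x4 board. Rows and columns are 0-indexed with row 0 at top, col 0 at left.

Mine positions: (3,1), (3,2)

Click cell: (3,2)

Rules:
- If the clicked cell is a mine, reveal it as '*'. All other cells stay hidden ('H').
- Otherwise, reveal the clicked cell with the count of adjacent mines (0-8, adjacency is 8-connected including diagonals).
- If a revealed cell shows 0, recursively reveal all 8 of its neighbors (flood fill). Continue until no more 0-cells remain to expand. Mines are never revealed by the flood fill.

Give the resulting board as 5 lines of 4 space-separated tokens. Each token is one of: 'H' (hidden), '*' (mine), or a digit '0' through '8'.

H H H H
H H H H
H H H H
H H * H
H H H H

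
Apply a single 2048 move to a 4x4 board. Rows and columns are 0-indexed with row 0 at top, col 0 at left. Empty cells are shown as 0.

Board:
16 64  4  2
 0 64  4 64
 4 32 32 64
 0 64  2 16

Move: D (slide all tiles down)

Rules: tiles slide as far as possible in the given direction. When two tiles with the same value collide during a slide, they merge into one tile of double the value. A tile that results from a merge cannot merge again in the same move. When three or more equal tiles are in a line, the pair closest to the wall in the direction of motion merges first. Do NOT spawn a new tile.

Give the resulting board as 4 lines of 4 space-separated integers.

Slide down:
col 0: [16, 0, 4, 0] -> [0, 0, 16, 4]
col 1: [64, 64, 32, 64] -> [0, 128, 32, 64]
col 2: [4, 4, 32, 2] -> [0, 8, 32, 2]
col 3: [2, 64, 64, 16] -> [0, 2, 128, 16]

Answer:   0   0   0   0
  0 128   8   2
 16  32  32 128
  4  64   2  16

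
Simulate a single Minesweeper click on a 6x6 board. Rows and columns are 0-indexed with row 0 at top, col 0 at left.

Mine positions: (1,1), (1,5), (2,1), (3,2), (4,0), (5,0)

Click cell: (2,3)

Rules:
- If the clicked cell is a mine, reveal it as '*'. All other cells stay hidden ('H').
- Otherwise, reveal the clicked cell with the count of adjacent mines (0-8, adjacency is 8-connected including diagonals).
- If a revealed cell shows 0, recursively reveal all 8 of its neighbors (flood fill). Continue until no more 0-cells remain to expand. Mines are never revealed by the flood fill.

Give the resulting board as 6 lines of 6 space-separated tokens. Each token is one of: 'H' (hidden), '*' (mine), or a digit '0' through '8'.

H H H H H H
H H H H H H
H H H 1 H H
H H H H H H
H H H H H H
H H H H H H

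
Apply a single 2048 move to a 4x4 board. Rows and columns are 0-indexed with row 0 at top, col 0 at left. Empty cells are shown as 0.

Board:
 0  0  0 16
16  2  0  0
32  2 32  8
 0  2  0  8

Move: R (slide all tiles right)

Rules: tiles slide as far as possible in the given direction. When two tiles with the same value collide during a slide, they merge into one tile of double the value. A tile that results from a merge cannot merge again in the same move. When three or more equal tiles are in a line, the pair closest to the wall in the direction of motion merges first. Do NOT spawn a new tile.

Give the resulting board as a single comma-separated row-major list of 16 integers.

Slide right:
row 0: [0, 0, 0, 16] -> [0, 0, 0, 16]
row 1: [16, 2, 0, 0] -> [0, 0, 16, 2]
row 2: [32, 2, 32, 8] -> [32, 2, 32, 8]
row 3: [0, 2, 0, 8] -> [0, 0, 2, 8]

Answer: 0, 0, 0, 16, 0, 0, 16, 2, 32, 2, 32, 8, 0, 0, 2, 8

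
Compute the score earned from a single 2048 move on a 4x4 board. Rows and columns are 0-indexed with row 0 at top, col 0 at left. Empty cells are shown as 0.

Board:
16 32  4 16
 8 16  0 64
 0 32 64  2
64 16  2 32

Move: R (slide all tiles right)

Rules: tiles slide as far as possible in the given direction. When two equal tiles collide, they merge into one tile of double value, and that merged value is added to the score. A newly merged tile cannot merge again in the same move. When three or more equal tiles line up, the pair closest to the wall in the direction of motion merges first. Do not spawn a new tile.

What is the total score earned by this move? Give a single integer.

Slide right:
row 0: [16, 32, 4, 16] -> [16, 32, 4, 16]  score +0 (running 0)
row 1: [8, 16, 0, 64] -> [0, 8, 16, 64]  score +0 (running 0)
row 2: [0, 32, 64, 2] -> [0, 32, 64, 2]  score +0 (running 0)
row 3: [64, 16, 2, 32] -> [64, 16, 2, 32]  score +0 (running 0)
Board after move:
16 32  4 16
 0  8 16 64
 0 32 64  2
64 16  2 32

Answer: 0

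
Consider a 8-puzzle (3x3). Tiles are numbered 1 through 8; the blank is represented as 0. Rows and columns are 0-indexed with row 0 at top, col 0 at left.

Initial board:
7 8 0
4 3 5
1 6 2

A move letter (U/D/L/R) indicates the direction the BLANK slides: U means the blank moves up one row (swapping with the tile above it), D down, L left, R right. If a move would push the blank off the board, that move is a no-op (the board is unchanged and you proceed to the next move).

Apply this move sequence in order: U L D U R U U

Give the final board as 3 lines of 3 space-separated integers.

Answer: 7 8 0
4 3 5
1 6 2

Derivation:
After move 1 (U):
7 8 0
4 3 5
1 6 2

After move 2 (L):
7 0 8
4 3 5
1 6 2

After move 3 (D):
7 3 8
4 0 5
1 6 2

After move 4 (U):
7 0 8
4 3 5
1 6 2

After move 5 (R):
7 8 0
4 3 5
1 6 2

After move 6 (U):
7 8 0
4 3 5
1 6 2

After move 7 (U):
7 8 0
4 3 5
1 6 2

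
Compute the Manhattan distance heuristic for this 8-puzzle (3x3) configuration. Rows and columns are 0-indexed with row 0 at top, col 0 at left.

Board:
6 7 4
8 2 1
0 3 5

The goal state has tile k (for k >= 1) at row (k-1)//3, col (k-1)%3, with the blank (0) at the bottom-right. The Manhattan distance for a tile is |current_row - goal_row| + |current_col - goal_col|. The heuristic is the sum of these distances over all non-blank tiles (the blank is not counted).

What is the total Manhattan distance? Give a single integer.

Answer: 20

Derivation:
Tile 6: at (0,0), goal (1,2), distance |0-1|+|0-2| = 3
Tile 7: at (0,1), goal (2,0), distance |0-2|+|1-0| = 3
Tile 4: at (0,2), goal (1,0), distance |0-1|+|2-0| = 3
Tile 8: at (1,0), goal (2,1), distance |1-2|+|0-1| = 2
Tile 2: at (1,1), goal (0,1), distance |1-0|+|1-1| = 1
Tile 1: at (1,2), goal (0,0), distance |1-0|+|2-0| = 3
Tile 3: at (2,1), goal (0,2), distance |2-0|+|1-2| = 3
Tile 5: at (2,2), goal (1,1), distance |2-1|+|2-1| = 2
Sum: 3 + 3 + 3 + 2 + 1 + 3 + 3 + 2 = 20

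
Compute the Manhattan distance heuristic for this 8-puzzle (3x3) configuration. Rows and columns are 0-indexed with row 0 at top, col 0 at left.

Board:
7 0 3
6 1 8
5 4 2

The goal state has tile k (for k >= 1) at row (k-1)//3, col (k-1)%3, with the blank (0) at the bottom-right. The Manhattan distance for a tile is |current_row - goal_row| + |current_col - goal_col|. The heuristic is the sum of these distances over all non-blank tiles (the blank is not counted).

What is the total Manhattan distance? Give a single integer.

Answer: 15

Derivation:
Tile 7: (0,0)->(2,0) = 2
Tile 3: (0,2)->(0,2) = 0
Tile 6: (1,0)->(1,2) = 2
Tile 1: (1,1)->(0,0) = 2
Tile 8: (1,2)->(2,1) = 2
Tile 5: (2,0)->(1,1) = 2
Tile 4: (2,1)->(1,0) = 2
Tile 2: (2,2)->(0,1) = 3
Sum: 2 + 0 + 2 + 2 + 2 + 2 + 2 + 3 = 15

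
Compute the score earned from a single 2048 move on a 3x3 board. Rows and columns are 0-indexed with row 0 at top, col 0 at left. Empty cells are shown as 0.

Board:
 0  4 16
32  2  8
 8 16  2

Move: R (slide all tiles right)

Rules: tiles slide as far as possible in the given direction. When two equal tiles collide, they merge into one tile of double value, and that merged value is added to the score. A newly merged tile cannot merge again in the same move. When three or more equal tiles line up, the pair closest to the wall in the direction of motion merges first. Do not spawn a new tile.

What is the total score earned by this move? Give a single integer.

Answer: 0

Derivation:
Slide right:
row 0: [0, 4, 16] -> [0, 4, 16]  score +0 (running 0)
row 1: [32, 2, 8] -> [32, 2, 8]  score +0 (running 0)
row 2: [8, 16, 2] -> [8, 16, 2]  score +0 (running 0)
Board after move:
 0  4 16
32  2  8
 8 16  2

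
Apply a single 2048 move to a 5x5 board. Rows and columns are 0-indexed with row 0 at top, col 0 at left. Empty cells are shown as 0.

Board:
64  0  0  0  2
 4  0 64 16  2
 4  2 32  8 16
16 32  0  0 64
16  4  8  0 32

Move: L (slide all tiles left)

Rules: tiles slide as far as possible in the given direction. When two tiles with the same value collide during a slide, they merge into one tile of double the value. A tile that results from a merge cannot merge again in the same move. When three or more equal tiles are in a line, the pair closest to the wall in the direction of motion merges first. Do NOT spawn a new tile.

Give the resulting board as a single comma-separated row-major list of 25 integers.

Answer: 64, 2, 0, 0, 0, 4, 64, 16, 2, 0, 4, 2, 32, 8, 16, 16, 32, 64, 0, 0, 16, 4, 8, 32, 0

Derivation:
Slide left:
row 0: [64, 0, 0, 0, 2] -> [64, 2, 0, 0, 0]
row 1: [4, 0, 64, 16, 2] -> [4, 64, 16, 2, 0]
row 2: [4, 2, 32, 8, 16] -> [4, 2, 32, 8, 16]
row 3: [16, 32, 0, 0, 64] -> [16, 32, 64, 0, 0]
row 4: [16, 4, 8, 0, 32] -> [16, 4, 8, 32, 0]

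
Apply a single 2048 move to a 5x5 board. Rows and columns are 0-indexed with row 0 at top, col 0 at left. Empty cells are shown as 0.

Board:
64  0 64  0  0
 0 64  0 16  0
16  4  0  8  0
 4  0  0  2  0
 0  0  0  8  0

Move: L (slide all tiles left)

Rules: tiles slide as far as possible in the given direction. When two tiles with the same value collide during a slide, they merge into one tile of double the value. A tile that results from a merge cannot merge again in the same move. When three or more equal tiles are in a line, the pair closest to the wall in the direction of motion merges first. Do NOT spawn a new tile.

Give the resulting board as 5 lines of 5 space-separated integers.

Answer: 128   0   0   0   0
 64  16   0   0   0
 16   4   8   0   0
  4   2   0   0   0
  8   0   0   0   0

Derivation:
Slide left:
row 0: [64, 0, 64, 0, 0] -> [128, 0, 0, 0, 0]
row 1: [0, 64, 0, 16, 0] -> [64, 16, 0, 0, 0]
row 2: [16, 4, 0, 8, 0] -> [16, 4, 8, 0, 0]
row 3: [4, 0, 0, 2, 0] -> [4, 2, 0, 0, 0]
row 4: [0, 0, 0, 8, 0] -> [8, 0, 0, 0, 0]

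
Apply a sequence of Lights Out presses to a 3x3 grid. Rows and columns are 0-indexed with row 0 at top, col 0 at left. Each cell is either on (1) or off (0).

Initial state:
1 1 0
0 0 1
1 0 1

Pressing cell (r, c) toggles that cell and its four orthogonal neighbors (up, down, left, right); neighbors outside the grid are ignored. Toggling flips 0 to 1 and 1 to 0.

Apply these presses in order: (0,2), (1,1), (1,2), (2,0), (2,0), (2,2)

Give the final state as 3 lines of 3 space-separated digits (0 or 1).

After press 1 at (0,2):
1 0 1
0 0 0
1 0 1

After press 2 at (1,1):
1 1 1
1 1 1
1 1 1

After press 3 at (1,2):
1 1 0
1 0 0
1 1 0

After press 4 at (2,0):
1 1 0
0 0 0
0 0 0

After press 5 at (2,0):
1 1 0
1 0 0
1 1 0

After press 6 at (2,2):
1 1 0
1 0 1
1 0 1

Answer: 1 1 0
1 0 1
1 0 1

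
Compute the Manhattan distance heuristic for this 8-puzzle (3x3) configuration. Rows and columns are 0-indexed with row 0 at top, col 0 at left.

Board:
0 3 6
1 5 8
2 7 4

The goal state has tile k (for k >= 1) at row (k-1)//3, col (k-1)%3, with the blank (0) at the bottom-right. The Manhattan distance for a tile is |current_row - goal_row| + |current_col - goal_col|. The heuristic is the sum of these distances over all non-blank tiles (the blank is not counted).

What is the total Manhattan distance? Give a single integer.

Answer: 12

Derivation:
Tile 3: at (0,1), goal (0,2), distance |0-0|+|1-2| = 1
Tile 6: at (0,2), goal (1,2), distance |0-1|+|2-2| = 1
Tile 1: at (1,0), goal (0,0), distance |1-0|+|0-0| = 1
Tile 5: at (1,1), goal (1,1), distance |1-1|+|1-1| = 0
Tile 8: at (1,2), goal (2,1), distance |1-2|+|2-1| = 2
Tile 2: at (2,0), goal (0,1), distance |2-0|+|0-1| = 3
Tile 7: at (2,1), goal (2,0), distance |2-2|+|1-0| = 1
Tile 4: at (2,2), goal (1,0), distance |2-1|+|2-0| = 3
Sum: 1 + 1 + 1 + 0 + 2 + 3 + 1 + 3 = 12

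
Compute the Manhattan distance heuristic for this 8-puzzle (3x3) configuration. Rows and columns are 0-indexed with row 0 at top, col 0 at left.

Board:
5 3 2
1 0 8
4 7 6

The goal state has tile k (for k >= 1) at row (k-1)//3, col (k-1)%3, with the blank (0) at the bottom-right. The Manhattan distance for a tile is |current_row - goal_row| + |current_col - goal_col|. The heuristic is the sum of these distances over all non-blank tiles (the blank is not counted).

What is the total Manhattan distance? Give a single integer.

Answer: 10

Derivation:
Tile 5: (0,0)->(1,1) = 2
Tile 3: (0,1)->(0,2) = 1
Tile 2: (0,2)->(0,1) = 1
Tile 1: (1,0)->(0,0) = 1
Tile 8: (1,2)->(2,1) = 2
Tile 4: (2,0)->(1,0) = 1
Tile 7: (2,1)->(2,0) = 1
Tile 6: (2,2)->(1,2) = 1
Sum: 2 + 1 + 1 + 1 + 2 + 1 + 1 + 1 = 10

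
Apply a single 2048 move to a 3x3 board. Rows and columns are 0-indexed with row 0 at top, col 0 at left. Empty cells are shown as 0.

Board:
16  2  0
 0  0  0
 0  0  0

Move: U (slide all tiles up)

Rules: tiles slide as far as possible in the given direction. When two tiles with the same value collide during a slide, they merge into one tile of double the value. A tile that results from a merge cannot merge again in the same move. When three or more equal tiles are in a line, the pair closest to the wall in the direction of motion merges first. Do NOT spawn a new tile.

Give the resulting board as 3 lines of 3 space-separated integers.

Answer: 16  2  0
 0  0  0
 0  0  0

Derivation:
Slide up:
col 0: [16, 0, 0] -> [16, 0, 0]
col 1: [2, 0, 0] -> [2, 0, 0]
col 2: [0, 0, 0] -> [0, 0, 0]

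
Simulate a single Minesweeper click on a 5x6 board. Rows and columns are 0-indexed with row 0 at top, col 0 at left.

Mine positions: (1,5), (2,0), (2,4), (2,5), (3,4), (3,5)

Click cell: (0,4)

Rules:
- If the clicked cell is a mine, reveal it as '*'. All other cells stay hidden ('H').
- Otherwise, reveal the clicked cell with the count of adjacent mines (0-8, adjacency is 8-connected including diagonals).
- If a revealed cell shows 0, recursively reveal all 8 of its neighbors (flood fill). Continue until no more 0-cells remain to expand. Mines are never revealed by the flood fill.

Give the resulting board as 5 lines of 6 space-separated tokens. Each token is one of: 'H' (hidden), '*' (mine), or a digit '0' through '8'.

H H H H 1 H
H H H H H H
H H H H H H
H H H H H H
H H H H H H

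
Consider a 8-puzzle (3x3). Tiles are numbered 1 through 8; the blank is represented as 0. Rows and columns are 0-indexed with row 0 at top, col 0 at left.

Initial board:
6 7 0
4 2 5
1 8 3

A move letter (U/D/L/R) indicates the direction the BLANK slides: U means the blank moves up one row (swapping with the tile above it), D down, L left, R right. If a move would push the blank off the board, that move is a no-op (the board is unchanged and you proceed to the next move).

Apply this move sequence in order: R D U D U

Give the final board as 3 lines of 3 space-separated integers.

Answer: 6 7 0
4 2 5
1 8 3

Derivation:
After move 1 (R):
6 7 0
4 2 5
1 8 3

After move 2 (D):
6 7 5
4 2 0
1 8 3

After move 3 (U):
6 7 0
4 2 5
1 8 3

After move 4 (D):
6 7 5
4 2 0
1 8 3

After move 5 (U):
6 7 0
4 2 5
1 8 3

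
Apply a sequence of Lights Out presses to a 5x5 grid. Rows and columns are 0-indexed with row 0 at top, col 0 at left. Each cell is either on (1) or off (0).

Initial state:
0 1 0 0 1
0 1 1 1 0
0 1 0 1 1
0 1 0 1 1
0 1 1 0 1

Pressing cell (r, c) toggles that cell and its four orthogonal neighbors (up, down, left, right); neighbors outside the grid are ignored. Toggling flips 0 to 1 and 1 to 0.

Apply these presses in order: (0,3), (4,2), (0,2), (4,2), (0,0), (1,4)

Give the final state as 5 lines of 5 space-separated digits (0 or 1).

After press 1 at (0,3):
0 1 1 1 0
0 1 1 0 0
0 1 0 1 1
0 1 0 1 1
0 1 1 0 1

After press 2 at (4,2):
0 1 1 1 0
0 1 1 0 0
0 1 0 1 1
0 1 1 1 1
0 0 0 1 1

After press 3 at (0,2):
0 0 0 0 0
0 1 0 0 0
0 1 0 1 1
0 1 1 1 1
0 0 0 1 1

After press 4 at (4,2):
0 0 0 0 0
0 1 0 0 0
0 1 0 1 1
0 1 0 1 1
0 1 1 0 1

After press 5 at (0,0):
1 1 0 0 0
1 1 0 0 0
0 1 0 1 1
0 1 0 1 1
0 1 1 0 1

After press 6 at (1,4):
1 1 0 0 1
1 1 0 1 1
0 1 0 1 0
0 1 0 1 1
0 1 1 0 1

Answer: 1 1 0 0 1
1 1 0 1 1
0 1 0 1 0
0 1 0 1 1
0 1 1 0 1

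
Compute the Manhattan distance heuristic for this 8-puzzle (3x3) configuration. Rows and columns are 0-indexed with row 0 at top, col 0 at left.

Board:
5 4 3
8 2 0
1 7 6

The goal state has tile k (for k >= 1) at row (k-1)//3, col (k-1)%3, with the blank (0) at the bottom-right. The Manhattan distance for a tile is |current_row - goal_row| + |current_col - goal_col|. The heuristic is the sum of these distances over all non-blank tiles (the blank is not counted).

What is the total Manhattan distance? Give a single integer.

Tile 5: (0,0)->(1,1) = 2
Tile 4: (0,1)->(1,0) = 2
Tile 3: (0,2)->(0,2) = 0
Tile 8: (1,0)->(2,1) = 2
Tile 2: (1,1)->(0,1) = 1
Tile 1: (2,0)->(0,0) = 2
Tile 7: (2,1)->(2,0) = 1
Tile 6: (2,2)->(1,2) = 1
Sum: 2 + 2 + 0 + 2 + 1 + 2 + 1 + 1 = 11

Answer: 11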